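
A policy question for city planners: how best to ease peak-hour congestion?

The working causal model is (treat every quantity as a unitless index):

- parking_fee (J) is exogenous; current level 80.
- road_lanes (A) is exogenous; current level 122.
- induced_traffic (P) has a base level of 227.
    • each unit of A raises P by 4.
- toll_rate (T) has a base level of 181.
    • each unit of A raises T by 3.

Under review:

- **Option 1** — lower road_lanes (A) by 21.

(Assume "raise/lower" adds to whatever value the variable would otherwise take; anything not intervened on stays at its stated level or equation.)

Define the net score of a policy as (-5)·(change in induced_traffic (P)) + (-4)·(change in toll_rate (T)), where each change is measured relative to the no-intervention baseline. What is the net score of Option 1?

672

Baseline:
  A = 122
  P = 227 + 4·122 = 715
  T = 181 + 3·122 = 547
Option 1 (A − 21):
  A = 122 − 21 = 101
  P = 227 + 4·101 = 631
  T = 181 + 3·101 = 484
ΔP = 631 − 715 = -84; ΔT = 484 − 547 = -63
Score = (-5)·(-84) + (-4)·(-63) = 672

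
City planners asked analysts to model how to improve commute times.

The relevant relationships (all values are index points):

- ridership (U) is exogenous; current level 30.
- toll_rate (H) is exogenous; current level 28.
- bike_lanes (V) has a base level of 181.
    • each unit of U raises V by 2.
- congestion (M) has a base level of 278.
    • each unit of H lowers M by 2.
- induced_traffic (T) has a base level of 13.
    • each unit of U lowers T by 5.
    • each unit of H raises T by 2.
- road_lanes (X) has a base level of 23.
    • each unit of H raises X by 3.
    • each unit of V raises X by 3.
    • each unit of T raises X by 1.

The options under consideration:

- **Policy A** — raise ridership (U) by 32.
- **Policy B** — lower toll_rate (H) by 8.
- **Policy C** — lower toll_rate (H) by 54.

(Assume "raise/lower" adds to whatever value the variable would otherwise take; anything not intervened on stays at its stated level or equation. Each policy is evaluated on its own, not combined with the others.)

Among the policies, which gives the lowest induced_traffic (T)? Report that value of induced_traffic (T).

-241

Policy A (U + 32):
  U = 30 + 32 = 62
  H = 28
  T = 13 − 5·62 + 2·28 = -241
Policy B (H − 8):
  U = 30
  H = 28 − 8 = 20
  T = 13 − 5·30 + 2·20 = -97
Policy C (H − 54):
  U = 30
  H = 28 − 54 = -26
  T = 13 − 5·30 + 2·(-26) = -189
Comparing — Policy A: T=-241, Policy B: T=-97, Policy C: T=-189. Lowest is -241 (Policy A).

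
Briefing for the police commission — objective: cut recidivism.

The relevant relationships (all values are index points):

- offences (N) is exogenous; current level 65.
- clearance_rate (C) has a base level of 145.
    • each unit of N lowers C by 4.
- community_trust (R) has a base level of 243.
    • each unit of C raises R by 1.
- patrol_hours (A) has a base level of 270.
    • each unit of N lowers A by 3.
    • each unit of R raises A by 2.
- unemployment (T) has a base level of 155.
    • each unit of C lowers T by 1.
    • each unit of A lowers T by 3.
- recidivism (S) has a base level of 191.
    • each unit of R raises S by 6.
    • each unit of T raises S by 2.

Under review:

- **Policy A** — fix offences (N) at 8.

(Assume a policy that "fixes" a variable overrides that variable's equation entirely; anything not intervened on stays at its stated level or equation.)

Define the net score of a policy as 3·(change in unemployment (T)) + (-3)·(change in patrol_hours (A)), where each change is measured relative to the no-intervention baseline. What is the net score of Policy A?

-8208

Baseline:
  N = 65
  C = 145 − 4·65 = -115
  R = 243 + (-115) = 128
  A = 270 − 3·65 + 2·128 = 331
  T = 155 − (-115) − 3·331 = -723
Policy A (N := 8):
  N = 8
  C = 145 − 4·8 = 113
  R = 243 + 113 = 356
  A = 270 − 3·8 + 2·356 = 958
  T = 155 − 113 − 3·958 = -2832
ΔT = -2832 − (-723) = -2109; ΔA = 958 − 331 = 627
Score = 3·(-2109) + (-3)·627 = -8208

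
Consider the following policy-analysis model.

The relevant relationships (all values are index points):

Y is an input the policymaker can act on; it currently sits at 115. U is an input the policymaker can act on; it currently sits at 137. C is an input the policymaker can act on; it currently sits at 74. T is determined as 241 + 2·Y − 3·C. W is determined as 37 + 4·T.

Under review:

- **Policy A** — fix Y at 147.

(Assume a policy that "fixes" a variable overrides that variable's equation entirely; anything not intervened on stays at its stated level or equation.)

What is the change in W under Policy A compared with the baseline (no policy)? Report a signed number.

Baseline:
  Y = 115
  C = 74
  T = 241 + 2·115 − 3·74 = 249
  W = 37 + 4·249 = 1033
Policy A (Y := 147):
  Y = 147
  C = 74
  T = 241 + 2·147 − 3·74 = 313
  W = 37 + 4·313 = 1289
Change in W: 1289 − 1033 = 256

256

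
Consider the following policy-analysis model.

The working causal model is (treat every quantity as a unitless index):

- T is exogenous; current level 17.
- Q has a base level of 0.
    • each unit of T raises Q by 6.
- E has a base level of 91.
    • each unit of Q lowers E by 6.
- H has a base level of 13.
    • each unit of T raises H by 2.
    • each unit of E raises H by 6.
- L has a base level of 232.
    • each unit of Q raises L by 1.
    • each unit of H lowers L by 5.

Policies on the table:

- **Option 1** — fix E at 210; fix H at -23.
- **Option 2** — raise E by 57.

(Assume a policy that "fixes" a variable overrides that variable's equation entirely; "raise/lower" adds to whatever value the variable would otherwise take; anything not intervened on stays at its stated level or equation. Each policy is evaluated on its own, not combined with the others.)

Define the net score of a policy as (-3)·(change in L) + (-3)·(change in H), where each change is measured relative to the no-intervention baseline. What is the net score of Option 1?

Baseline:
  T = 17
  Q = 0 + 6·17 = 102
  E = 91 − 6·102 = -521
  H = 13 + 2·17 + 6·(-521) = -3079
  L = 232 + 102 − 5·(-3079) = 15729
Option 1 (E := 210, H := -23):
  T = 17
  Q = 0 + 6·17 = 102
  E = 210
  H = -23
  L = 232 + 102 − 5·(-23) = 449
ΔL = 449 − 15729 = -15280; ΔH = -23 − (-3079) = 3056
Score = (-3)·(-15280) + (-3)·3056 = 36672

36672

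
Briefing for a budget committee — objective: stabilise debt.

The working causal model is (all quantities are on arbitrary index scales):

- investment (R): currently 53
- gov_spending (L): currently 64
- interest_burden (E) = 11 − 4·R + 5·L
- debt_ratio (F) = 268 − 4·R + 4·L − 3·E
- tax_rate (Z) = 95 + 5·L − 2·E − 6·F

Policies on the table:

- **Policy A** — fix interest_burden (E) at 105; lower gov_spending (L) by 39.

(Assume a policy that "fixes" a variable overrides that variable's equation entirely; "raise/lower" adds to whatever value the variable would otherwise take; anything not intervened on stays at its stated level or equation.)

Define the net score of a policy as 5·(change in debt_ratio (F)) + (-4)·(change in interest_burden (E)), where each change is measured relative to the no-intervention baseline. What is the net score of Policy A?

-514

Baseline:
  R = 53
  L = 64
  E = 11 − 4·53 + 5·64 = 119
  F = 268 − 4·53 + 4·64 − 3·119 = -45
Policy A (E := 105, L − 39):
  R = 53
  L = 64 − 39 = 25
  E = 105
  F = 268 − 4·53 + 4·25 − 3·105 = -159
ΔF = -159 − (-45) = -114; ΔE = 105 − 119 = -14
Score = 5·(-114) + (-4)·(-14) = -514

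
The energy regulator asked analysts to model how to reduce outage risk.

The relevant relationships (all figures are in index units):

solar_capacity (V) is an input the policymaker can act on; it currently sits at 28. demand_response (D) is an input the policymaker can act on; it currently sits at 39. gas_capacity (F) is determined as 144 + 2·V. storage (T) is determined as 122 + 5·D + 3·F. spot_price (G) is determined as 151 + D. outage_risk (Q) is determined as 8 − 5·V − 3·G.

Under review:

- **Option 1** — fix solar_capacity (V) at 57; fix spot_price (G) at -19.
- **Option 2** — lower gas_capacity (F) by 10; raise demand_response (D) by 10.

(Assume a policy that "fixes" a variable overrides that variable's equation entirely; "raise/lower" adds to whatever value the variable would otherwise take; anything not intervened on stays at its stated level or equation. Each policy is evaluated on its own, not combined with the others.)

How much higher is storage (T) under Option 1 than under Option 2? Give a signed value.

Option 1 (V := 57, G := -19):
  V = 57
  D = 39
  F = 144 + 2·57 = 258
  T = 122 + 5·39 + 3·258 = 1091
Option 2 (F − 10, D + 10):
  V = 28
  D = 39 + 10 = 49
  F = 144 + 2·28 (−10 from intervention) = 190
  T = 122 + 5·49 + 3·190 = 937
T: 1091 − 937 = 154

154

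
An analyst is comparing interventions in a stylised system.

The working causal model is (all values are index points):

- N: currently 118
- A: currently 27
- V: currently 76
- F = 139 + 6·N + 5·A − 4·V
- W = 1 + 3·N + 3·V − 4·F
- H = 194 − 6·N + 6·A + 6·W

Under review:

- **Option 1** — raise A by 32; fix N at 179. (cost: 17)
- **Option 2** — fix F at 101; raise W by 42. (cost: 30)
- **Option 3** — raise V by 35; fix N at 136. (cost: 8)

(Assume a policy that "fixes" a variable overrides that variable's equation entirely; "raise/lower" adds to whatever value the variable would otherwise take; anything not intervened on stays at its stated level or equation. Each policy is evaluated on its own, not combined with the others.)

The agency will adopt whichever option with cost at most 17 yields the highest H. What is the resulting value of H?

Option 1 (A + 32, N := 179):
  N = 179
  A = 27 + 32 = 59
  V = 76
  F = 139 + 6·179 + 5·59 − 4·76 = 1204
  W = 1 + 3·179 + 3·76 − 4·1204 = -4050
  H = 194 − 6·179 + 6·59 + 6·(-4050) = -24826
Option 3 (V + 35, N := 136):
  N = 136
  A = 27
  V = 76 + 35 = 111
  F = 139 + 6·136 + 5·27 − 4·111 = 646
  W = 1 + 3·136 + 3·111 − 4·646 = -1842
  H = 194 − 6·136 + 6·27 + 6·(-1842) = -11512
Comparing — Option 1: H=-24826, Option 3: H=-11512. Highest is -11512 (Option 3).

-11512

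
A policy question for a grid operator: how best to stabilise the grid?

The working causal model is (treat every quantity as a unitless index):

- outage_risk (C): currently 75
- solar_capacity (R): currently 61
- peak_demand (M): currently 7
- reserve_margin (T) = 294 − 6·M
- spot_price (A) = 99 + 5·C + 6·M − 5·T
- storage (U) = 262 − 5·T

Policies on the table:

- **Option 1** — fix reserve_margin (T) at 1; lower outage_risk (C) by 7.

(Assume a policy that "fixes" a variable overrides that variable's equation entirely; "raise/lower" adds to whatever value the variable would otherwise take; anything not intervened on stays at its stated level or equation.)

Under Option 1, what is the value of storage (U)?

257

Option 1 (T := 1, C − 7):
  M = 7
  T = 1
  U = 262 − 5·1 = 257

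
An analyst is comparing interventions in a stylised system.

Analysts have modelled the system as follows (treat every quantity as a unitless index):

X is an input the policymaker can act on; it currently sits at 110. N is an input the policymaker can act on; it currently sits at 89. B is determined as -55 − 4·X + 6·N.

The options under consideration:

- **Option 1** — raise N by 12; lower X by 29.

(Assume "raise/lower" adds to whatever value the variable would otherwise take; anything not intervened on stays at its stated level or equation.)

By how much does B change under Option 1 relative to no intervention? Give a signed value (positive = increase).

188

Baseline:
  X = 110
  N = 89
  B = -55 − 4·110 + 6·89 = 39
Option 1 (N + 12, X − 29):
  X = 110 − 29 = 81
  N = 89 + 12 = 101
  B = -55 − 4·81 + 6·101 = 227
Change in B: 227 − 39 = 188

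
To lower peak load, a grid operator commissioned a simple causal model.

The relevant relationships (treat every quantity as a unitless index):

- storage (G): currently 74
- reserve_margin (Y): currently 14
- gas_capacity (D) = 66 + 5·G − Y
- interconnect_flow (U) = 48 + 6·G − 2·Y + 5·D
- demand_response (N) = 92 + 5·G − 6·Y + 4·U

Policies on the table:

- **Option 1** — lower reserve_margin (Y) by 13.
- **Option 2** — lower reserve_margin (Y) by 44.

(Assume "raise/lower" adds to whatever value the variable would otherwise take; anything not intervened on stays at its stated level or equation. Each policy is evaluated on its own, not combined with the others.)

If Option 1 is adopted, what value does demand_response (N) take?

Option 1 (Y − 13):
  G = 74
  Y = 14 − 13 = 1
  D = 66 + 5·74 − 1 = 435
  U = 48 + 6·74 − 2·1 + 5·435 = 2665
  N = 92 + 5·74 − 6·1 + 4·2665 = 11116

11116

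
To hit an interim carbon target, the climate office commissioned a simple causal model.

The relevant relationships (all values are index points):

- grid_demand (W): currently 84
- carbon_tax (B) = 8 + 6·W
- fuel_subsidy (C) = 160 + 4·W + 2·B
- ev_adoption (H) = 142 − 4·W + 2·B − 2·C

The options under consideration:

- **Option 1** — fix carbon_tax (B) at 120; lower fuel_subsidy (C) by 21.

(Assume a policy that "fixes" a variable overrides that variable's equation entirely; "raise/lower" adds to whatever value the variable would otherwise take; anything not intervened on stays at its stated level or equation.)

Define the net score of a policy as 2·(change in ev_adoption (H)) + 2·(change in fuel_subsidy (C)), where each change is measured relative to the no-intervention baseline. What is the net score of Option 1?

42

Baseline:
  W = 84
  B = 8 + 6·84 = 512
  C = 160 + 4·84 + 2·512 = 1520
  H = 142 − 4·84 + 2·512 − 2·1520 = -2210
Option 1 (B := 120, C − 21):
  W = 84
  B = 120
  C = 160 + 4·84 + 2·120 (−21 from intervention) = 715
  H = 142 − 4·84 + 2·120 − 2·715 = -1384
ΔH = -1384 − (-2210) = 826; ΔC = 715 − 1520 = -805
Score = 2·826 + 2·(-805) = 42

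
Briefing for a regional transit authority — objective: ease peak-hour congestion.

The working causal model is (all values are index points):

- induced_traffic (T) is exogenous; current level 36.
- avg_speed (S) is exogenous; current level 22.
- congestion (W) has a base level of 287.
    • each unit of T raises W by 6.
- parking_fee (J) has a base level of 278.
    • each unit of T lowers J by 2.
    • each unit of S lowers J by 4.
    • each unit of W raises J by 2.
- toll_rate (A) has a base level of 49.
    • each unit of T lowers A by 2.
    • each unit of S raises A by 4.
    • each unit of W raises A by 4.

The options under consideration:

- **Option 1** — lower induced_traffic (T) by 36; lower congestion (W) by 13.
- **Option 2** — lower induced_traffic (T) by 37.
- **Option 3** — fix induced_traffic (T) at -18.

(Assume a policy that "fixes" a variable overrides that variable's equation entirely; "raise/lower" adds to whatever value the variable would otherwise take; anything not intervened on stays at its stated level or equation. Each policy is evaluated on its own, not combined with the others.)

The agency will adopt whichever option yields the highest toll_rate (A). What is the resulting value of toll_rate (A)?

1263

Option 1 (T − 36, W − 13):
  T = 36 − 36 = 0
  S = 22
  W = 287 + 6·0 (−13 from intervention) = 274
  A = 49 − 2·0 + 4·22 + 4·274 = 1233
Option 2 (T − 37):
  T = 36 − 37 = -1
  S = 22
  W = 287 + 6·(-1) = 281
  A = 49 − 2·(-1) + 4·22 + 4·281 = 1263
Option 3 (T := -18):
  T = -18
  S = 22
  W = 287 + 6·(-18) = 179
  A = 49 − 2·(-18) + 4·22 + 4·179 = 889
Comparing — Option 1: A=1233, Option 2: A=1263, Option 3: A=889. Highest is 1263 (Option 2).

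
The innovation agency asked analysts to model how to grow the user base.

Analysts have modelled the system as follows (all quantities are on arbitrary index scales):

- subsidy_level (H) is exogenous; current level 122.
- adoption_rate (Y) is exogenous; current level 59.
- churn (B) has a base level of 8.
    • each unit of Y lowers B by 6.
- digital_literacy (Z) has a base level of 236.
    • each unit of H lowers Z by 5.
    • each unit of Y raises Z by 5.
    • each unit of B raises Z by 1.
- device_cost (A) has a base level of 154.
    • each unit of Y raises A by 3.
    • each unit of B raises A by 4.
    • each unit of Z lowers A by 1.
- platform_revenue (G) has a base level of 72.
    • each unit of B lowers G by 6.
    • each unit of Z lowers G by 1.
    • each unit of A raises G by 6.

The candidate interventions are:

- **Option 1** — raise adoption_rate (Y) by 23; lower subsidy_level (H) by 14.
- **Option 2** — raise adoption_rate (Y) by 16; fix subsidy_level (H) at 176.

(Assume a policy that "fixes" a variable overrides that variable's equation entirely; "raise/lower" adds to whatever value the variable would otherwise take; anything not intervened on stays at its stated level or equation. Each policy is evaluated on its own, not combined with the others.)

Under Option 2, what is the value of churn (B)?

Option 2 (Y + 16, H := 176):
  Y = 59 + 16 = 75
  B = 8 − 6·75 = -442

-442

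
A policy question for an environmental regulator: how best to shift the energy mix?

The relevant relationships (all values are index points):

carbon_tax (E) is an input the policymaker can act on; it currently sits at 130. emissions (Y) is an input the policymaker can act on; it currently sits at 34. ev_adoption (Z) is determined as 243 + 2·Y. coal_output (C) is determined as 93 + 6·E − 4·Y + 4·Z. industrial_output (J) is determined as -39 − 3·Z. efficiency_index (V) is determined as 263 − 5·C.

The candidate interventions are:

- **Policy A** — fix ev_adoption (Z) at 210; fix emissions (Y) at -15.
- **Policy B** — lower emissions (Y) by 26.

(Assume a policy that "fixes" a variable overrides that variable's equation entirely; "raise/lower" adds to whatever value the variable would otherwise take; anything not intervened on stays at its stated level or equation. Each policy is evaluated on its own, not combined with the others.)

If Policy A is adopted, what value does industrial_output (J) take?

Policy A (Z := 210, Y := -15):
  Y = -15
  Z = 210
  J = -39 − 3·210 = -669

-669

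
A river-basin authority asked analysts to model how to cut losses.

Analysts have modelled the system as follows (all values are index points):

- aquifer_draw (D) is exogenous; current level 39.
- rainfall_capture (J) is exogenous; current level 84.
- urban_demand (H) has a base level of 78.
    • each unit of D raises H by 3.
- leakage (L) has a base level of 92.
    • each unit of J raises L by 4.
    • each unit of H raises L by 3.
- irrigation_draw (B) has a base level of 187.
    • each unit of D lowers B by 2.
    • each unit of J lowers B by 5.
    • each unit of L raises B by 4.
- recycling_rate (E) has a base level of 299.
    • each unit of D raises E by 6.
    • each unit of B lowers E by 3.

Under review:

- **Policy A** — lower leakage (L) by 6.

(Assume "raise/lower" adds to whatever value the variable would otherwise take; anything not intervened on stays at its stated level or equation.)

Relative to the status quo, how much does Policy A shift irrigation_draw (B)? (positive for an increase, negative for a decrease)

Baseline:
  D = 39
  J = 84
  H = 78 + 3·39 = 195
  L = 92 + 4·84 + 3·195 = 1013
  B = 187 − 2·39 − 5·84 + 4·1013 = 3741
Policy A (L − 6):
  D = 39
  J = 84
  H = 78 + 3·39 = 195
  L = 92 + 4·84 + 3·195 (−6 from intervention) = 1007
  B = 187 − 2·39 − 5·84 + 4·1007 = 3717
Change in B: 3717 − 3741 = -24

-24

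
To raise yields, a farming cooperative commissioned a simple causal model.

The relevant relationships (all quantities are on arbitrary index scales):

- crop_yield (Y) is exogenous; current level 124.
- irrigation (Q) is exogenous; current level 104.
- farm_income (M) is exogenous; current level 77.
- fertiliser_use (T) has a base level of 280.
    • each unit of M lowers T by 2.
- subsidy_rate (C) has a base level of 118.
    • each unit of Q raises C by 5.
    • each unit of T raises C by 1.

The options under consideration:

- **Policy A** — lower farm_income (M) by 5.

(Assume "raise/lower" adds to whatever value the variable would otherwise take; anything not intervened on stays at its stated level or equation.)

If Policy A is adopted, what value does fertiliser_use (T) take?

Policy A (M − 5):
  M = 77 − 5 = 72
  T = 280 − 2·72 = 136

136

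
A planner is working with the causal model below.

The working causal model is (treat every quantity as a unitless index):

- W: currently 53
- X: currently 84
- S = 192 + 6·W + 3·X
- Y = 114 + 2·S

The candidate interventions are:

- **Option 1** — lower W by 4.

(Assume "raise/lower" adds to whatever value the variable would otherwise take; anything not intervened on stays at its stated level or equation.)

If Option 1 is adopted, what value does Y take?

1590

Option 1 (W − 4):
  W = 53 − 4 = 49
  X = 84
  S = 192 + 6·49 + 3·84 = 738
  Y = 114 + 2·738 = 1590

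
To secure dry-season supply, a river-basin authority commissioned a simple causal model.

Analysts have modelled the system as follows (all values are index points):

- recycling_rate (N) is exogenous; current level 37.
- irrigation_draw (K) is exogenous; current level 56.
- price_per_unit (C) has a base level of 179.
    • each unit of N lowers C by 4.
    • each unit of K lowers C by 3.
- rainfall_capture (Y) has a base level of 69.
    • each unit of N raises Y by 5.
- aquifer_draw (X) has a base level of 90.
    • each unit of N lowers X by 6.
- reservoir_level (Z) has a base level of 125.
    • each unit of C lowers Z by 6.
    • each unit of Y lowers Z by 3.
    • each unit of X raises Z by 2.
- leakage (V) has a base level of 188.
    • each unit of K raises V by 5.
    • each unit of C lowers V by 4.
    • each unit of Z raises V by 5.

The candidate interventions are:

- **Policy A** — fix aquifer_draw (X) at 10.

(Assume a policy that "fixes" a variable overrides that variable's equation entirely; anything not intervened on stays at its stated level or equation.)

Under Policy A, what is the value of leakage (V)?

Policy A (X := 10):
  N = 37
  K = 56
  C = 179 − 4·37 − 3·56 = -137
  Y = 69 + 5·37 = 254
  X = 10
  Z = 125 − 6·(-137) − 3·254 + 2·10 = 205
  V = 188 + 5·56 − 4·(-137) + 5·205 = 2041

2041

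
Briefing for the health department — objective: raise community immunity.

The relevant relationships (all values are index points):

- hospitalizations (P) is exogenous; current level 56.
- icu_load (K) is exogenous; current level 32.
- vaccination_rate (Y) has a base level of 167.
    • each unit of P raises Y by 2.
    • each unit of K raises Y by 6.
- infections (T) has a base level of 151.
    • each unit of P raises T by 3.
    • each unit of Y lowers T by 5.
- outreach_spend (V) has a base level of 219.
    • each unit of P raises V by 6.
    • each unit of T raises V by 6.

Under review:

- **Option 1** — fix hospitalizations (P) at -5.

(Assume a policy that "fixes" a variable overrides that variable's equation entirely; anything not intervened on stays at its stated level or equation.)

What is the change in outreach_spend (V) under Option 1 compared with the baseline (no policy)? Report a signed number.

2196

Baseline:
  P = 56
  K = 32
  Y = 167 + 2·56 + 6·32 = 471
  T = 151 + 3·56 − 5·471 = -2036
  V = 219 + 6·56 + 6·(-2036) = -11661
Option 1 (P := -5):
  P = -5
  K = 32
  Y = 167 + 2·(-5) + 6·32 = 349
  T = 151 + 3·(-5) − 5·349 = -1609
  V = 219 + 6·(-5) + 6·(-1609) = -9465
Change in V: -9465 − (-11661) = 2196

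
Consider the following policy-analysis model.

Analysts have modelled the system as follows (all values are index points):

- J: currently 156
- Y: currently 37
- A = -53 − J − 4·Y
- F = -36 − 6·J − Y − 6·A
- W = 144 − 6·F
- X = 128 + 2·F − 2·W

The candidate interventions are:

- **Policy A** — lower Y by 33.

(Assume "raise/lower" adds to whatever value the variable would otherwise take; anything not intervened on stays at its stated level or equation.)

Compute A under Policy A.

-225

Policy A (Y − 33):
  J = 156
  Y = 37 − 33 = 4
  A = -53 − 156 − 4·4 = -225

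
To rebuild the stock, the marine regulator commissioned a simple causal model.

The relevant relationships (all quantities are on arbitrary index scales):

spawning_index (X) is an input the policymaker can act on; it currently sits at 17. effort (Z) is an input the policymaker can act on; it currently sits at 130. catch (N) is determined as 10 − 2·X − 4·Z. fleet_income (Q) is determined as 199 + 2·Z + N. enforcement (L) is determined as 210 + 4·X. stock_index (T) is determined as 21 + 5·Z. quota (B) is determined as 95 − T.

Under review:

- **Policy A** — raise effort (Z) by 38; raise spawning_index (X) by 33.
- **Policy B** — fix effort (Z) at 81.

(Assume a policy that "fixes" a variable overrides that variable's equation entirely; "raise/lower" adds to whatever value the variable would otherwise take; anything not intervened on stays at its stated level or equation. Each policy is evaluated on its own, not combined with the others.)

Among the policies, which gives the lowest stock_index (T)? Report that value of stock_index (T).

426

Policy A (Z + 38, X + 33):
  Z = 130 + 38 = 168
  T = 21 + 5·168 = 861
Policy B (Z := 81):
  Z = 81
  T = 21 + 5·81 = 426
Comparing — Policy A: T=861, Policy B: T=426. Lowest is 426 (Policy B).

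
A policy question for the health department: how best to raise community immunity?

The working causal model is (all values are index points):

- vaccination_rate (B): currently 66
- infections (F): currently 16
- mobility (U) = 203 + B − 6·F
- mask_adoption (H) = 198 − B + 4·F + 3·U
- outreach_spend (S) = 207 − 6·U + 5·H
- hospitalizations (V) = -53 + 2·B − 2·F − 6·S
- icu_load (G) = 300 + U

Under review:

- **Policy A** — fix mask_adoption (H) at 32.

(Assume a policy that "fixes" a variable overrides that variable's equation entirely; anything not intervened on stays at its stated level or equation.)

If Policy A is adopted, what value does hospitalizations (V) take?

Policy A (H := 32):
  B = 66
  F = 16
  U = 203 + 66 − 6·16 = 173
  H = 32
  S = 207 − 6·173 + 5·32 = -671
  V = -53 + 2·66 − 2·16 − 6·(-671) = 4073

4073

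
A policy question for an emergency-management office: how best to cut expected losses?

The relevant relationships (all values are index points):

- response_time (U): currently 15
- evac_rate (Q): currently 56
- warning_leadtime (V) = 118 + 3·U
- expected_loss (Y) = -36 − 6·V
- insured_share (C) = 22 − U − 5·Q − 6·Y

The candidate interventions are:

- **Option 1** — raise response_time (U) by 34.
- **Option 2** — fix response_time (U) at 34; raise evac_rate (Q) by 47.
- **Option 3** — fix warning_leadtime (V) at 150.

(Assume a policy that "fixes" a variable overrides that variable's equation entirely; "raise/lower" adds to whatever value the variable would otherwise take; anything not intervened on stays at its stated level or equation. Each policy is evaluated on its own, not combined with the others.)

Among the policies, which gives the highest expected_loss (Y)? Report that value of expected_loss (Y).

Option 1 (U + 34):
  U = 15 + 34 = 49
  V = 118 + 3·49 = 265
  Y = -36 − 6·265 = -1626
Option 2 (U := 34, Q + 47):
  U = 34
  V = 118 + 3·34 = 220
  Y = -36 − 6·220 = -1356
Option 3 (V := 150):
  U = 15
  V = 150
  Y = -36 − 6·150 = -936
Comparing — Option 1: Y=-1626, Option 2: Y=-1356, Option 3: Y=-936. Highest is -936 (Option 3).

-936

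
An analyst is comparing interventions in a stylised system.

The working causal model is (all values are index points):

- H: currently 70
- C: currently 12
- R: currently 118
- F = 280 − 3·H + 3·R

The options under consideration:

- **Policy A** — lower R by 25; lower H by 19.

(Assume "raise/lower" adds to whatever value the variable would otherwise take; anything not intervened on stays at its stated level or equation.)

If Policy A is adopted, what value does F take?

406

Policy A (R − 25, H − 19):
  H = 70 − 19 = 51
  R = 118 − 25 = 93
  F = 280 − 3·51 + 3·93 = 406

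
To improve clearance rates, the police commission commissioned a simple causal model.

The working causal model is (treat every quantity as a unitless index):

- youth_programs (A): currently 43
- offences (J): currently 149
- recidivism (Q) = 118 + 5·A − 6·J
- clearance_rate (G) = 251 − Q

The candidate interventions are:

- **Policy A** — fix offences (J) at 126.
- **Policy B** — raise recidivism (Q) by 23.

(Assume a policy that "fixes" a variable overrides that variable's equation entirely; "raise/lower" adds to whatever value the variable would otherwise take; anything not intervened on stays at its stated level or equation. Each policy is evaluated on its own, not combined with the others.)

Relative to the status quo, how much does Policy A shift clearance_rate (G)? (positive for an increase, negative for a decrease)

-138

Baseline:
  A = 43
  J = 149
  Q = 118 + 5·43 − 6·149 = -561
  G = 251 − (-561) = 812
Policy A (J := 126):
  A = 43
  J = 126
  Q = 118 + 5·43 − 6·126 = -423
  G = 251 − (-423) = 674
Change in G: 674 − 812 = -138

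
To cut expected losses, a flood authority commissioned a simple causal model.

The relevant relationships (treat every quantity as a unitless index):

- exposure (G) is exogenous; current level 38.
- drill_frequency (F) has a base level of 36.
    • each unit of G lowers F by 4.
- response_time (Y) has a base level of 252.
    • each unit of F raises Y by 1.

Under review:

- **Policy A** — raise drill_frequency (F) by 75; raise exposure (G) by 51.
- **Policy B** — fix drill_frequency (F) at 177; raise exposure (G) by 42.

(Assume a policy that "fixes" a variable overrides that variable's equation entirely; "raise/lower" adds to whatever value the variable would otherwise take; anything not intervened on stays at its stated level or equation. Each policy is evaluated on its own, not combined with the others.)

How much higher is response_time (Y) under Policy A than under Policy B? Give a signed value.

Policy A (F + 75, G + 51):
  G = 38 + 51 = 89
  F = 36 − 4·89 (+75 from intervention) = -245
  Y = 252 + (-245) = 7
Policy B (F := 177, G + 42):
  G = 38 + 42 = 80
  F = 177
  Y = 252 + 177 = 429
Y: 7 − 429 = -422

-422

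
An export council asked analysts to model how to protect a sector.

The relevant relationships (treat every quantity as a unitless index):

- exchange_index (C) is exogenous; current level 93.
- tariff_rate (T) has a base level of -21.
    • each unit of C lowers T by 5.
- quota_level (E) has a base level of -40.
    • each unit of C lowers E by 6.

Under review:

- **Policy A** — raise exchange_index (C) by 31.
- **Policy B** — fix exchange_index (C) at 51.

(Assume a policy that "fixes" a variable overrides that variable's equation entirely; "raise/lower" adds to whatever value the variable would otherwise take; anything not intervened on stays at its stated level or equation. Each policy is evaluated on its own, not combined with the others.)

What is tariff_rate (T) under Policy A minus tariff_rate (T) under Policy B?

Policy A (C + 31):
  C = 93 + 31 = 124
  T = -21 − 5·124 = -641
Policy B (C := 51):
  C = 51
  T = -21 − 5·51 = -276
T: -641 − (-276) = -365

-365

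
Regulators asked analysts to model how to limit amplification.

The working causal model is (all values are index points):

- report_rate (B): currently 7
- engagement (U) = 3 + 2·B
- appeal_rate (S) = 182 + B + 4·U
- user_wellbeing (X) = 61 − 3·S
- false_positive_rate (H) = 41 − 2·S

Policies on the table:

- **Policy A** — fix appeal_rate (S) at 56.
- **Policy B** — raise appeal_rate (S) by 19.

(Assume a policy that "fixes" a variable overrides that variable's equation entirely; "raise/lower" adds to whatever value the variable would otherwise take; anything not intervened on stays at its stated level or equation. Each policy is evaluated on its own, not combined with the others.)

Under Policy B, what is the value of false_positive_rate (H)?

Policy B (S + 19):
  B = 7
  U = 3 + 2·7 = 17
  S = 182 + 7 + 4·17 (+19 from intervention) = 276
  H = 41 − 2·276 = -511

-511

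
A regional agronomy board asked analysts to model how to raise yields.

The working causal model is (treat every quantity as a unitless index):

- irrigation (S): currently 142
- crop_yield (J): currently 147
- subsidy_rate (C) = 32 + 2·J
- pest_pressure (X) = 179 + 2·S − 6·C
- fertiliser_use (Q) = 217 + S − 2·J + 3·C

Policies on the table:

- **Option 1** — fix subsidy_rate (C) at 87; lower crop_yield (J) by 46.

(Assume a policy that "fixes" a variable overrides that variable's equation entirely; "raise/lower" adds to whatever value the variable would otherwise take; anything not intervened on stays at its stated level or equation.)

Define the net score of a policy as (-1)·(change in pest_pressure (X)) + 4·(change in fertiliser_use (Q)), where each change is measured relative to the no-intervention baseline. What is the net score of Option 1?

-3934

Baseline:
  S = 142
  J = 147
  C = 32 + 2·147 = 326
  X = 179 + 2·142 − 6·326 = -1493
  Q = 217 + 142 − 2·147 + 3·326 = 1043
Option 1 (C := 87, J − 46):
  S = 142
  J = 147 − 46 = 101
  C = 87
  X = 179 + 2·142 − 6·87 = -59
  Q = 217 + 142 − 2·101 + 3·87 = 418
ΔX = -59 − (-1493) = 1434; ΔQ = 418 − 1043 = -625
Score = (-1)·1434 + 4·(-625) = -3934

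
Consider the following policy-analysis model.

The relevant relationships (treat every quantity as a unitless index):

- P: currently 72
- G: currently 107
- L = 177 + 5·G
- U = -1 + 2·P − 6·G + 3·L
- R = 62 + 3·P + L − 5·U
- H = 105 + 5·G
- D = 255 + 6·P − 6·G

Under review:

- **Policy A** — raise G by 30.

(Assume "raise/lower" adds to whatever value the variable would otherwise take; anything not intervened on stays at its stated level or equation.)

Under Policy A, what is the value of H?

790

Policy A (G + 30):
  G = 107 + 30 = 137
  H = 105 + 5·137 = 790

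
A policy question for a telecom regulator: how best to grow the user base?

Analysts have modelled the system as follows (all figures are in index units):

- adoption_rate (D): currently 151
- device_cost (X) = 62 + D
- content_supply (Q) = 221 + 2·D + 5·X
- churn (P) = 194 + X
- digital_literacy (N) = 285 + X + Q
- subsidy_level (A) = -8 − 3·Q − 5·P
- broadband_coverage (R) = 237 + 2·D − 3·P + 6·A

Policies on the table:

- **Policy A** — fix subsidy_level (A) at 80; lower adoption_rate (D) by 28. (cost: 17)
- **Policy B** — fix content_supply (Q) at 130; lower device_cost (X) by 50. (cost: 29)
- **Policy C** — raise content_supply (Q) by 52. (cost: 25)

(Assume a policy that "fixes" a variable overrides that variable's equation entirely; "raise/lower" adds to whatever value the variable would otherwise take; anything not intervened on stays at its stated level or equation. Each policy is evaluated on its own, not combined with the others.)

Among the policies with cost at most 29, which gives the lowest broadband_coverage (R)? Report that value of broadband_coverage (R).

Policy A (A := 80, D − 28):
  D = 151 − 28 = 123
  X = 62 + 123 = 185
  Q = 221 + 2·123 + 5·185 = 1392
  P = 194 + 185 = 379
  A = 80
  R = 237 + 2·123 − 3·379 + 6·80 = -174
Policy B (Q := 130, X − 50):
  D = 151
  X = 62 + 151 (−50 from intervention) = 163
  Q = 130
  P = 194 + 163 = 357
  A = -8 − 3·130 − 5·357 = -2183
  R = 237 + 2·151 − 3·357 + 6·(-2183) = -13630
Policy C (Q + 52):
  D = 151
  X = 62 + 151 = 213
  Q = 221 + 2·151 + 5·213 (+52 from intervention) = 1640
  P = 194 + 213 = 407
  A = -8 − 3·1640 − 5·407 = -6963
  R = 237 + 2·151 − 3·407 + 6·(-6963) = -42460
Comparing — Policy A: R=-174, Policy B: R=-13630, Policy C: R=-42460. Lowest is -42460 (Policy C).

-42460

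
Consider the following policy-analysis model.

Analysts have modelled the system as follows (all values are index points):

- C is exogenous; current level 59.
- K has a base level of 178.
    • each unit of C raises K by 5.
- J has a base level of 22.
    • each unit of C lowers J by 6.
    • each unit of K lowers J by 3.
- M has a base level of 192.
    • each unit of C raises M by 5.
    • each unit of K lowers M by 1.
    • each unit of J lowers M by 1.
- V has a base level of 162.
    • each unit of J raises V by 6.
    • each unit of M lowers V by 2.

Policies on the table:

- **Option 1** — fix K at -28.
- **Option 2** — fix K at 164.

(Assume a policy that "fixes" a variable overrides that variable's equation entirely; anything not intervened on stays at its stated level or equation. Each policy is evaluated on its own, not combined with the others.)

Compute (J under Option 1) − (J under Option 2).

Option 1 (K := -28):
  C = 59
  K = -28
  J = 22 − 6·59 − 3·(-28) = -248
Option 2 (K := 164):
  C = 59
  K = 164
  J = 22 − 6·59 − 3·164 = -824
J: -248 − (-824) = 576

576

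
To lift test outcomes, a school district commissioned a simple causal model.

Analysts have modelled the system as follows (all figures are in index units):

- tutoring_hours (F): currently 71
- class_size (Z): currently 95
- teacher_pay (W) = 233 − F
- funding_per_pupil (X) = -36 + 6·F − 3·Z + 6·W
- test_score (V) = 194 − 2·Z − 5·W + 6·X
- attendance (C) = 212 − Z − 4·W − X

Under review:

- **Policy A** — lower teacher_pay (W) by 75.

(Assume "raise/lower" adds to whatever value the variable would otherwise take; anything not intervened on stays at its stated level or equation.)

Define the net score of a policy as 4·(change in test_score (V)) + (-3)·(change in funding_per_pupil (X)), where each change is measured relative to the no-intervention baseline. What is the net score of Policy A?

Baseline:
  F = 71
  Z = 95
  W = 233 − 71 = 162
  X = -36 + 6·71 − 3·95 + 6·162 = 1077
  V = 194 − 2·95 − 5·162 + 6·1077 = 5656
Policy A (W − 75):
  F = 71
  Z = 95
  W = 233 − 71 (−75 from intervention) = 87
  X = -36 + 6·71 − 3·95 + 6·87 = 627
  V = 194 − 2·95 − 5·87 + 6·627 = 3331
ΔV = 3331 − 5656 = -2325; ΔX = 627 − 1077 = -450
Score = 4·(-2325) + (-3)·(-450) = -7950

-7950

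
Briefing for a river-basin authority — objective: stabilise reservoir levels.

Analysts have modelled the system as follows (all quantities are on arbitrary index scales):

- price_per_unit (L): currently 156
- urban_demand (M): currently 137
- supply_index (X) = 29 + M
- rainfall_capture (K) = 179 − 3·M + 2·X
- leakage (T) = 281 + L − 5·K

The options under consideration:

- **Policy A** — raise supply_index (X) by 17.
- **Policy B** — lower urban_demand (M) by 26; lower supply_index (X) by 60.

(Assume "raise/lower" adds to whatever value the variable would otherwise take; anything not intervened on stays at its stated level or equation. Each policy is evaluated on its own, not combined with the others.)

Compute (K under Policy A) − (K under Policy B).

128

Policy A (X + 17):
  M = 137
  X = 29 + 137 (+17 from intervention) = 183
  K = 179 − 3·137 + 2·183 = 134
Policy B (M − 26, X − 60):
  M = 137 − 26 = 111
  X = 29 + 111 (−60 from intervention) = 80
  K = 179 − 3·111 + 2·80 = 6
K: 134 − 6 = 128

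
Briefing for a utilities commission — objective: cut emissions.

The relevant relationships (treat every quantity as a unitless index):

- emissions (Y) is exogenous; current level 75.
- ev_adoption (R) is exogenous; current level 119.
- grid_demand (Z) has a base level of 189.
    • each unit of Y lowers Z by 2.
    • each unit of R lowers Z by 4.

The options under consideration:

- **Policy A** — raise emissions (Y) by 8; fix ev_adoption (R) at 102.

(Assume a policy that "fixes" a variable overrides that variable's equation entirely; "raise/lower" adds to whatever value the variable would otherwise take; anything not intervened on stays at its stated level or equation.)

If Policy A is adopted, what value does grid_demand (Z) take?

-385

Policy A (Y + 8, R := 102):
  Y = 75 + 8 = 83
  R = 102
  Z = 189 − 2·83 − 4·102 = -385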